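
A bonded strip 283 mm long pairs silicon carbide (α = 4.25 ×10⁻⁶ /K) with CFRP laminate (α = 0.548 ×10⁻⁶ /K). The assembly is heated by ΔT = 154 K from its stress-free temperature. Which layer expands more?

α(silicon carbide) = 4.25×10⁻⁶/K vs α(CFRP laminate) = 0.548×10⁻⁶/K.
Higher α expands more for the same ΔT: silicon carbide.

silicon carbide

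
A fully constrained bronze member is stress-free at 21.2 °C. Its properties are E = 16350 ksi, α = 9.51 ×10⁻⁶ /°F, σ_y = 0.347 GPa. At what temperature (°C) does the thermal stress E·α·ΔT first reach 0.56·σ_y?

E = 16350 ksi = 112.7 GPa.
α = 9.51×10⁻⁶/°F × 9/5 = 17.1×10⁻⁶/K.
σ_y = 0.347 GPa = 347.0 MPa.
E·α·ΔT = 194.3 MPa ⇒ ΔT = 194.3 / (112.7×10³ × 17.1×10⁻⁶) = 100.7 K.
T = 21.2 + 100.7 = 121.9 °C.

122 °C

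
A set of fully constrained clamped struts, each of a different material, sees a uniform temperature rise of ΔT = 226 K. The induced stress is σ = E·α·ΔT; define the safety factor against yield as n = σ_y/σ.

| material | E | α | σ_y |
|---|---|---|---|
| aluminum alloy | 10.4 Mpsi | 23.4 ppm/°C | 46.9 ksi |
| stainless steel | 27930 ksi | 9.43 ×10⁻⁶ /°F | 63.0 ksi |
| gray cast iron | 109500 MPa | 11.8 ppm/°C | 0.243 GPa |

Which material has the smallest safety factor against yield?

stainless steel

With everything in SI (GPa, ×10⁻⁶/K, MPa):
  aluminum alloy: E = 71.71, α = 23.4, σ_y = 323.4 → σ = 379 MPa, n = 0.853
  stainless steel: E = 192.6, α = 17.0, σ_y = 434.4 → σ = 739 MPa, n = 0.588
  gray cast iron: E = 109.5, α = 11.8, σ_y = 243.0 → σ = 292 MPa, n = 0.832
The minimum is stainless steel at n = 0.588.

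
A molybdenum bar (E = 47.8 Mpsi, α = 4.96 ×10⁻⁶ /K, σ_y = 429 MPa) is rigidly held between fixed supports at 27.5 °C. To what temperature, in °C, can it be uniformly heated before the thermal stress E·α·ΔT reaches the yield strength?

290 °C

E = 47.8 Mpsi = 329.6 GPa.
E·α·ΔT = 429.0 MPa ⇒ ΔT = 429.0 / (329.6×10³ × 4.96×10⁻⁶) = 262.4 K.
T = 27.5 + 262.4 = 289.9 °C.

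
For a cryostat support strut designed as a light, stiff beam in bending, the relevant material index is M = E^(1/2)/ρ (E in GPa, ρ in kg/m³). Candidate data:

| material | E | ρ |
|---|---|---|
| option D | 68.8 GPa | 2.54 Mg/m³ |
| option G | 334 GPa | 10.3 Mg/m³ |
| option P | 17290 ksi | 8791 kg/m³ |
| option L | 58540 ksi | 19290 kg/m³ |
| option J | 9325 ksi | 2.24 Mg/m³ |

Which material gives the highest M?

option J

After converting to SI:
  option D: E = 68.80 GPa, ρ = 2540 kg/m³
  option G: E = 334.0 GPa, ρ = 10300 kg/m³
  option P: E = 119.2 GPa, ρ = 8791 kg/m³
  option L: E = 403.6 GPa, ρ = 19290 kg/m³
  option J: E = 64.29 GPa, ρ = 2240 kg/m³
  option J: M = 3.58×10⁻³
  option D: M = 3.27×10⁻³
  option G: M = 1.77×10⁻³
  option P: M = 1.24×10⁻³
  option L: M = 1.04×10⁻³
Highest index: option J.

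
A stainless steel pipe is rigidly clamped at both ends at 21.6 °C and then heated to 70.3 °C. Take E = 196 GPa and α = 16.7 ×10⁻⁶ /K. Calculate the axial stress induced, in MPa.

ΔT = 48.70 K. Constrained thermal stress σ = E·α·ΔT = 196.0×10³ MPa × 16.7×10⁻⁶ × 48.70 = 159 MPa (compressive).

159 MPa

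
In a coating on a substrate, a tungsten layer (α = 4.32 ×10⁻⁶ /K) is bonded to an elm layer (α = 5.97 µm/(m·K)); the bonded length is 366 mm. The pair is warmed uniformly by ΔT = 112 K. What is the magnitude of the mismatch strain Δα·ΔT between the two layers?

1.85×10⁻⁴

Δα = |4.32 − 5.97|×10⁻⁶/K = 1.65×10⁻⁶/K.
Mismatch strain = Δα·ΔT = 1.65×10⁻⁶ × 112.0 = 1.85×10⁻⁴.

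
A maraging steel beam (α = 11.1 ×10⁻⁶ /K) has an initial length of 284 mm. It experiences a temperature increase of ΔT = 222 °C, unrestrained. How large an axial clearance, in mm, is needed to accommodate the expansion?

ΔL = α·L₀·ΔT = 11.1×10⁻⁶ × 284 mm × 222.0 K = 0.700 mm.

0.700 mm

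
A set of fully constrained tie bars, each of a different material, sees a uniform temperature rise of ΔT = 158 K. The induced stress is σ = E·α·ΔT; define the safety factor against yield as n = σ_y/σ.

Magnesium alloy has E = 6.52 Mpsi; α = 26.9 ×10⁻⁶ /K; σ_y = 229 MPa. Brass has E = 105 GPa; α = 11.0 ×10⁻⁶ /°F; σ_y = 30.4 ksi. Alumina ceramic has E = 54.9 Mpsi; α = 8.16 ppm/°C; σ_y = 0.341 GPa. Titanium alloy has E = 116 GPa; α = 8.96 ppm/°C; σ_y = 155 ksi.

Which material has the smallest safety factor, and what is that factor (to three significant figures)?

brass, n = 0.638

Converting E to GPa, α to ×10⁻⁶/K, σ_y to MPa, then σ and n for each:
  magnesium alloy: E = 44.95, α = 26.9, σ_y = 229.0 → σ = 191 MPa, n = 1.20
  brass: E = 105.0, α = 19.8, σ_y = 209.6 → σ = 328 MPa, n = 0.638
  alumina ceramic: E = 378.5, α = 8.16, σ_y = 341.0 → σ = 488 MPa, n = 0.699
  titanium alloy: E = 116.0, α = 8.96, σ_y = 1069 → σ = 164 MPa, n = 6.51
The minimum is brass at n = 0.638.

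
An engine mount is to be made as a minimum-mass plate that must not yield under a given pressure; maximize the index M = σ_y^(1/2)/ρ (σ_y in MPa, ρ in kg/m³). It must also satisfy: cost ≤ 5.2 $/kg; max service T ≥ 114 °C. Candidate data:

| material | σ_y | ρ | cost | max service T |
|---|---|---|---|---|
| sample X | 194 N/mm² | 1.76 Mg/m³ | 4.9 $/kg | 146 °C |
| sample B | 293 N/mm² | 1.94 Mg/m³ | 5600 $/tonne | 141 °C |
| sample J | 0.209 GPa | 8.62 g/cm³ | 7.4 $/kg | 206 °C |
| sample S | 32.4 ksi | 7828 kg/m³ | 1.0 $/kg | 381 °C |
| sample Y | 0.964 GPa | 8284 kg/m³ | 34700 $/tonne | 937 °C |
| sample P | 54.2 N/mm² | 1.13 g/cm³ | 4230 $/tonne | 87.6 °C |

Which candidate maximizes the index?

sample X

Screen on constraints: cost ≤ 5.2 $/kg; max service T ≥ 114 °C. Survivors: sample X, sample S.
Convert each candidate to consistent units, then evaluate M:
  sample X: σ_y = 194.0 MPa, ρ = 1760 kg/m³
  sample S: σ_y = 223.4 MPa, ρ = 7828 kg/m³
  sample X: M = 7.91×10⁻³
  sample S: M = 1.91×10⁻³
Sample X ranks first.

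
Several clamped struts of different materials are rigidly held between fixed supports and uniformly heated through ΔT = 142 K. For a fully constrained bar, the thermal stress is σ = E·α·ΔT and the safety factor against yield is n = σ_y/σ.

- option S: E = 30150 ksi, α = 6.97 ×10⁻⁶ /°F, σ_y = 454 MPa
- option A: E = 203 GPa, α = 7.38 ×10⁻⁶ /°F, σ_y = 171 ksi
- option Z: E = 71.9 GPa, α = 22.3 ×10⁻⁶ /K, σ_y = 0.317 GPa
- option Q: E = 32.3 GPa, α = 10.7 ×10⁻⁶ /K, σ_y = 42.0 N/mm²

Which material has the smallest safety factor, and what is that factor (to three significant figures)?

option Q, n = 0.856

With everything in SI (GPa, ×10⁻⁶/K, MPa):
  option S: E = 207.9, α = 12.5, σ_y = 454.0 → σ = 370 MPa, n = 1.23
  option A: E = 203.0, α = 13.3, σ_y = 1179 → σ = 383 MPa, n = 3.08
  option Z: E = 71.90, α = 22.3, σ_y = 317.0 → σ = 228 MPa, n = 1.39
  option Q: E = 32.30, α = 10.7, σ_y = 42.00 → σ = 49.1 MPa, n = 0.856
Smallest n: option Q with n = 0.856.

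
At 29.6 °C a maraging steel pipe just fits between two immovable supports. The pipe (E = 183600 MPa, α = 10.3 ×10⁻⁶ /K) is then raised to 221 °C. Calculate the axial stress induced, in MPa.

E = 183600 MPa = 183.6 GPa.
ΔT = 191.4 K. Constrained thermal stress σ = E·α·ΔT = 183.6×10³ MPa × 10.3×10⁻⁶ × 191.4 = 362 MPa (compressive).

362 MPa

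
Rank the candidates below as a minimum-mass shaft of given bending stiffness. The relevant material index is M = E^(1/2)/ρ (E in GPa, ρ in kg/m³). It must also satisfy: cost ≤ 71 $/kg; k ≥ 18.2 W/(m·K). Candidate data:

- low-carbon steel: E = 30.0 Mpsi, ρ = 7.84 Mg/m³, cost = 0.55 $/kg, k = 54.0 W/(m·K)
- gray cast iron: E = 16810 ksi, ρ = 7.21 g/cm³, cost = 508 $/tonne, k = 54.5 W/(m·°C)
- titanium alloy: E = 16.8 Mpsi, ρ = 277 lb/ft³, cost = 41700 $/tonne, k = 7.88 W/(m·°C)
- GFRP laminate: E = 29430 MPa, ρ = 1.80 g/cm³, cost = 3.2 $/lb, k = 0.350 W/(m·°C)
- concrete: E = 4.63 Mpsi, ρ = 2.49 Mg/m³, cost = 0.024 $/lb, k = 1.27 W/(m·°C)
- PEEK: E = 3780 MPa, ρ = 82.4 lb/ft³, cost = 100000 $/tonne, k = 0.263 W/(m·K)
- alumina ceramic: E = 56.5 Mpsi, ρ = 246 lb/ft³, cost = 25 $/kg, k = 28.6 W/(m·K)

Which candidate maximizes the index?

Screen on constraints: cost ≤ 71 $/kg; k ≥ 18.2 W/(m·K). Survivors: low-carbon steel, gray cast iron, alumina ceramic.
Putting every candidate on a common basis:
  low-carbon steel: E = 206.8 GPa, ρ = 7840 kg/m³
  gray cast iron: E = 115.9 GPa, ρ = 7210 kg/m³
  alumina ceramic: E = 389.6 GPa, ρ = 3941 kg/m³
  alumina ceramic: M = 5.01×10⁻³
  low-carbon steel: M = 1.83×10⁻³
  gray cast iron: M = 1.49×10⁻³
Highest index: alumina ceramic.

alumina ceramic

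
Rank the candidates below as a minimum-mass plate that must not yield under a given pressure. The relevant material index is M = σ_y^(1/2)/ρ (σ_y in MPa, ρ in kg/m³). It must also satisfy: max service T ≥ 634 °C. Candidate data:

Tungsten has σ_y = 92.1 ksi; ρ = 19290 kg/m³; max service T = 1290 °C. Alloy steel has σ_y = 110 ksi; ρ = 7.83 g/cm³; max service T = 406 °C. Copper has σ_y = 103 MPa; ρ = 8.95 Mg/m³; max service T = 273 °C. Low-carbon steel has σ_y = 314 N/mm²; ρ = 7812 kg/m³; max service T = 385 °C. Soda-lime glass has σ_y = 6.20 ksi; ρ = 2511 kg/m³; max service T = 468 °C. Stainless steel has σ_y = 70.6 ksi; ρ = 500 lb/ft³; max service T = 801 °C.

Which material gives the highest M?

Screen on constraints: max service T ≥ 634 °C. Survivors: tungsten, stainless steel.
Normalizing units and computing the index:
  tungsten: σ_y = 635.0 MPa, ρ = 19290 kg/m³
  stainless steel: σ_y = 486.8 MPa, ρ = 8009 kg/m³
  stainless steel: M = 2.75×10⁻³
  tungsten: M = 1.31×10⁻³
Stainless steel has the largest M.

stainless steel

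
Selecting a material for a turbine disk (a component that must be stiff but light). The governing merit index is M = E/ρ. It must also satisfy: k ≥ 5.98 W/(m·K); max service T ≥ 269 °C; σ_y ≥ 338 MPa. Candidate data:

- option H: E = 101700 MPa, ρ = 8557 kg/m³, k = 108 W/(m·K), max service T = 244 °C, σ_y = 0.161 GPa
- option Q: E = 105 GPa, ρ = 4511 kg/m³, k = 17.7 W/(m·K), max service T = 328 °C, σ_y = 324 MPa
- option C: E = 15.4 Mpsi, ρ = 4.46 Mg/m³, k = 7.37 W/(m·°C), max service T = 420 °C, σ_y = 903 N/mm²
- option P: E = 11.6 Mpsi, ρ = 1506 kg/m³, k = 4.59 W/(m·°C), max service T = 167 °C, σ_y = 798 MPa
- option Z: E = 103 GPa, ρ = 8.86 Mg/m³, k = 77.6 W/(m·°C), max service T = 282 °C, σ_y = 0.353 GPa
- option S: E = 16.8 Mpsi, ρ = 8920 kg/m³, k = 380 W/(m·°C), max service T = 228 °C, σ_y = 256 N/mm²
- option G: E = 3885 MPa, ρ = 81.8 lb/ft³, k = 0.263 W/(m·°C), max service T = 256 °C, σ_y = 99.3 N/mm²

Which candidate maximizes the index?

Screen on constraints: k ≥ 5.98 W/(m·K); max service T ≥ 269 °C; σ_y ≥ 338 MPa. Survivors: option C, option Z.
After converting to SI:
  option C: E = 106.2 GPa, ρ = 4460 kg/m³
  option Z: E = 103.0 GPa, ρ = 8860 kg/m³
  option C: M = 23.8 MN·m/kg
  option Z: M = 11.6 MN·m/kg
The maximum is for option C.

option C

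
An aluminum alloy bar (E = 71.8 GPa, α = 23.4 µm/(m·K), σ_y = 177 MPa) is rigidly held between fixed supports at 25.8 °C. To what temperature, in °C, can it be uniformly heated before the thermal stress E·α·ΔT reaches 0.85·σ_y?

E·α·ΔT = 150.4 MPa ⇒ ΔT = 150.4 / (71.80×10³ × 23.4×10⁻⁶) = 89.55 K.
T = 25.8 + 89.55 = 115.3 °C.

115 °C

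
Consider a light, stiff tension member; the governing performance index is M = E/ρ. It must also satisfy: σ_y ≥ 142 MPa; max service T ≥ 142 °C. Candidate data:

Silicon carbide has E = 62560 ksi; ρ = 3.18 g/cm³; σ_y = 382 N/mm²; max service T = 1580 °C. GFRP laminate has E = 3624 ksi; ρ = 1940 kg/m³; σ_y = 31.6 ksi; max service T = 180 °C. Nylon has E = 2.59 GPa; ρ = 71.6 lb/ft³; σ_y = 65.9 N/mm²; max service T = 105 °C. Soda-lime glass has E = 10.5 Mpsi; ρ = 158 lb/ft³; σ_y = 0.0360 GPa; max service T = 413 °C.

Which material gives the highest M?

Screen on constraints: σ_y ≥ 142 MPa; max service T ≥ 142 °C. Survivors: silicon carbide, GFRP laminate.
Putting every candidate on a common basis:
  silicon carbide: E = 431.3 GPa, ρ = 3180 kg/m³
  GFRP laminate: E = 24.99 GPa, ρ = 1940 kg/m³
  silicon carbide: M = 136 MN·m/kg
  GFRP laminate: M = 12.9 MN·m/kg
Silicon carbide ranks first.

silicon carbide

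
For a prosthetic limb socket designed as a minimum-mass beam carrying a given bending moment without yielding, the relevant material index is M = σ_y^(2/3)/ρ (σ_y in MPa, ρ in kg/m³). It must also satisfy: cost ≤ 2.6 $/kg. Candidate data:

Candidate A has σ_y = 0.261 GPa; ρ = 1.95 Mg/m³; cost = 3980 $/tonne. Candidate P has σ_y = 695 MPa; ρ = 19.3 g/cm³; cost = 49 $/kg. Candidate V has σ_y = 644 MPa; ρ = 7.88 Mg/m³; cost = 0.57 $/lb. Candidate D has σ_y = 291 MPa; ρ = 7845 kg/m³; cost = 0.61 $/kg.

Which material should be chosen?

Screen on constraints: cost ≤ 2.6 $/kg. Survivors: candidate V, candidate D.
Normalizing units and computing the index:
  candidate V: σ_y = 644.0 MPa, ρ = 7880 kg/m³
  candidate D: σ_y = 291.0 MPa, ρ = 7845 kg/m³
  candidate V: M = 9.46×10⁻³
  candidate D: M = 5.60×10⁻³
Candidate V has the largest M.

candidate V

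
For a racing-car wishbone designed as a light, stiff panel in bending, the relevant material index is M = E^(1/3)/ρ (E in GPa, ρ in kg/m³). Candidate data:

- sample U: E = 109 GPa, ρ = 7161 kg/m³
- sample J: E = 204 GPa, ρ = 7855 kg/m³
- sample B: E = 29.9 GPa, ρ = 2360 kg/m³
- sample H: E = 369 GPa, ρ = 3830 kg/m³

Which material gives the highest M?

Evaluate M for each candidate:
  sample H: M = 1.87×10⁻³
  sample B: M = 1.32×10⁻³
  sample J: M = 0.749×10⁻³
  sample U: M = 0.667×10⁻³
Highest index: sample H.

sample H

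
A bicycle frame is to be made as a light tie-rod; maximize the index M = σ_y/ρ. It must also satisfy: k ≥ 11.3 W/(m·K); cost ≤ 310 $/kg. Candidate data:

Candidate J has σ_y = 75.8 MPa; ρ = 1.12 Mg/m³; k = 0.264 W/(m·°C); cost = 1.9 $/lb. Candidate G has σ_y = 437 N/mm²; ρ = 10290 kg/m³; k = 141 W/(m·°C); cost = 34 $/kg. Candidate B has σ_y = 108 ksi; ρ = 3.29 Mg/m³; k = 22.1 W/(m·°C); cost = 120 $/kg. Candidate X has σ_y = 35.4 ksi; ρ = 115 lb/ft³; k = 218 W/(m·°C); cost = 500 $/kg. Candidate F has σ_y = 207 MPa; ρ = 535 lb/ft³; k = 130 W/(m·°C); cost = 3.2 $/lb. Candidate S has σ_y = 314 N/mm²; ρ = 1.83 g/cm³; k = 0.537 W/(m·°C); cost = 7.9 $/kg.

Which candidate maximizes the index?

candidate B

Screen on constraints: k ≥ 11.3 W/(m·K); cost ≤ 310 $/kg. Survivors: candidate G, candidate B, candidate F.
Normalizing units and computing the index:
  candidate G: σ_y = 437.0 MPa, ρ = 10290 kg/m³
  candidate B: σ_y = 744.6 MPa, ρ = 3290 kg/m³
  candidate F: σ_y = 207.0 MPa, ρ = 8570 kg/m³
  candidate B: M = 226 kN·m/kg
  candidate G: M = 42.5 kN·m/kg
  candidate F: M = 24.2 kN·m/kg
Highest index: candidate B.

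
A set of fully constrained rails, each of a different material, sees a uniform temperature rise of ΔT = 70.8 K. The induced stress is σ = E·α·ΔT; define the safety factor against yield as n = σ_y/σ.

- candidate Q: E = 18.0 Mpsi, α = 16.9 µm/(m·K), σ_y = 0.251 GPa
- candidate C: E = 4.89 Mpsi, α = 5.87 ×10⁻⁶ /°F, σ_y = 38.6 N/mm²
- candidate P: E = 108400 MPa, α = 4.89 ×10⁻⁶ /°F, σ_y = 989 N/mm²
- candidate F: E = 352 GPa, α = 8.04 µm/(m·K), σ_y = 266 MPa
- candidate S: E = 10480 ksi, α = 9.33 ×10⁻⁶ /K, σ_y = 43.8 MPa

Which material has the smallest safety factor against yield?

Per material, after unit conversion:
  candidate Q: E = 124.1, α = 16.9, σ_y = 251.0 → σ = 148 MPa, n = 1.69
  candidate C: E = 33.72, α = 10.6, σ_y = 38.60 → σ = 25.2 MPa, n = 1.53
  candidate P: E = 108.4, α = 8.80, σ_y = 989.0 → σ = 67.6 MPa, n = 14.6
  candidate F: E = 352.0, α = 8.04, σ_y = 266.0 → σ = 200 MPa, n = 1.33
  candidate S: E = 72.26, α = 9.33, σ_y = 43.80 → σ = 47.7 MPa, n = 0.918
Smallest n: candidate S with n = 0.918.

candidate S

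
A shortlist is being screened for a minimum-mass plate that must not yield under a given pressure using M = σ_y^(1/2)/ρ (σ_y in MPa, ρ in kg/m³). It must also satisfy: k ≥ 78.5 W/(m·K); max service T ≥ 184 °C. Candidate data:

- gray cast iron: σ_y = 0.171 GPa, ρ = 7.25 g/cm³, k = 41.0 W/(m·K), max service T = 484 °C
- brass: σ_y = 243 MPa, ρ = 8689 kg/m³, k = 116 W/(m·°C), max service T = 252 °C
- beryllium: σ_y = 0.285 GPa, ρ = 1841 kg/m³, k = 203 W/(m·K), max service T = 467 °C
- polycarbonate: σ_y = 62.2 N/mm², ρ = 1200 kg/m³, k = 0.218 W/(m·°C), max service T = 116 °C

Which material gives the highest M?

beryllium

Screen on constraints: k ≥ 78.5 W/(m·K); max service T ≥ 184 °C. Survivors: brass, beryllium.
Convert each candidate to consistent units, then evaluate M:
  brass: σ_y = 243.0 MPa, ρ = 8689 kg/m³
  beryllium: σ_y = 285.0 MPa, ρ = 1841 kg/m³
  beryllium: M = 9.17×10⁻³
  brass: M = 1.79×10⁻³
Beryllium has the largest M.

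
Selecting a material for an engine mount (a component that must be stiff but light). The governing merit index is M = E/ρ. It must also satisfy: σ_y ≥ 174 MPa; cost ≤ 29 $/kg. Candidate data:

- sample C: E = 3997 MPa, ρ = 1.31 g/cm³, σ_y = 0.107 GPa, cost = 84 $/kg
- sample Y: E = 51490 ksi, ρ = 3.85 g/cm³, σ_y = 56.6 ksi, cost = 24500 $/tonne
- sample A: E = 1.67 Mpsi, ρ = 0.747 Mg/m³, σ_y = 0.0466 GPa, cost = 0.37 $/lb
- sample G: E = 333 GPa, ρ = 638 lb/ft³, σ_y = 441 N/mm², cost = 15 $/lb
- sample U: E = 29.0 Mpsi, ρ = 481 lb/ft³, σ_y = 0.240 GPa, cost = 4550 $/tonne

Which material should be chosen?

sample Y

Screen on constraints: σ_y ≥ 174 MPa; cost ≤ 29 $/kg. Survivors: sample Y, sample U.
Putting every candidate on a common basis:
  sample Y: E = 355.0 GPa, ρ = 3850 kg/m³
  sample U: E = 199.9 GPa, ρ = 7705 kg/m³
  sample Y: M = 92.2 MN·m/kg
  sample U: M = 26.0 MN·m/kg
Sample Y has the largest M.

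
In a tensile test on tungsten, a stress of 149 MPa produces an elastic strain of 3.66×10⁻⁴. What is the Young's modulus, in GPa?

407 GPa

E = σ/ε = 149 MPa / 3.66×10⁻⁴ = 407100 MPa = 407 GPa.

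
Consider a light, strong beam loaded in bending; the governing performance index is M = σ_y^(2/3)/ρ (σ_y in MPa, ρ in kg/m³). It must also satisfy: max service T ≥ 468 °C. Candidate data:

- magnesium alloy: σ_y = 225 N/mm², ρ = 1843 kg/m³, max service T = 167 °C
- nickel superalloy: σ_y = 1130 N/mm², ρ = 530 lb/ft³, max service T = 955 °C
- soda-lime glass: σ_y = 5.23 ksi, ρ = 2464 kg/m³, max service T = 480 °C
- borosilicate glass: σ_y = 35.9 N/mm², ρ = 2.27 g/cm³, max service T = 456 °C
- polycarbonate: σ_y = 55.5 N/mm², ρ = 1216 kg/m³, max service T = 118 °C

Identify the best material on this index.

Screen on constraints: max service T ≥ 468 °C. Survivors: nickel superalloy, soda-lime glass.
Convert each candidate to consistent units, then evaluate M:
  nickel superalloy: σ_y = 1130 MPa, ρ = 8490 kg/m³
  soda-lime glass: σ_y = 36.06 MPa, ρ = 2464 kg/m³
  nickel superalloy: M = 12.8×10⁻³
  soda-lime glass: M = 4.43×10⁻³
Nickel superalloy has the largest M.

nickel superalloy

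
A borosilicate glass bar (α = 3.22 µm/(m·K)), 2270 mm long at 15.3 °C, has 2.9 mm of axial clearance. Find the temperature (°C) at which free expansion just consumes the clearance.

α·L₀·ΔT = 2.9 mm ⇒ ΔT = 2.9 / (3.22×10⁻⁶ × 2270.0) = 396.7 K.
T = 15.3 + 396.7 = 412.0 °C.

412 °C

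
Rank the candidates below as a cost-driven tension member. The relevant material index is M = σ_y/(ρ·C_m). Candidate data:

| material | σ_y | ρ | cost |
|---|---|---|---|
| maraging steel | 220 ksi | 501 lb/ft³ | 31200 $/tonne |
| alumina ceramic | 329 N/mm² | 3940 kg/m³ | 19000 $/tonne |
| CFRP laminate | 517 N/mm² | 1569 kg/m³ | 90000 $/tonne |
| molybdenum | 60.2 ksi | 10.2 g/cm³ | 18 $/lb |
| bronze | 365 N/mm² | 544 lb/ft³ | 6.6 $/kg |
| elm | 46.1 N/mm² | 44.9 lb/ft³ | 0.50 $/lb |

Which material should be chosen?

elm

Putting every candidate on a common basis:
  maraging steel: σ_y = 1517 MPa, ρ = 8025 kg/m³, cost = 31.20 $/kg
  alumina ceramic: σ_y = 329.0 MPa, ρ = 3940 kg/m³, cost = 19.00 $/kg
  CFRP laminate: σ_y = 517.0 MPa, ρ = 1569 kg/m³, cost = 90.00 $/kg
  molybdenum: σ_y = 415.1 MPa, ρ = 10200 kg/m³, cost = 39.68 $/kg
  bronze: σ_y = 365.0 MPa, ρ = 8714 kg/m³, cost = 6.600 $/kg
  elm: σ_y = 46.10 MPa, ρ = 719.2 kg/m³, cost = 1.102 $/kg
  elm: M = 58.1 kN·m per $
  bronze: M = 6.35 kN·m per $
  maraging steel: M = 6.06 kN·m per $
  alumina ceramic: M = 4.39 kN·m per $
  CFRP laminate: M = 3.66 kN·m per $
  molybdenum: M = 1.03 kN·m per $
Elm ranks first.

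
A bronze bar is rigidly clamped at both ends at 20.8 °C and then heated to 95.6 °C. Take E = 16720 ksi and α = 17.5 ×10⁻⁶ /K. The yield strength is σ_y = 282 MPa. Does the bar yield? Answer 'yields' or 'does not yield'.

E = 16720 ksi = 115.3 GPa.
ΔT = 74.80 K. Constrained thermal stress σ = E·α·ΔT = 115.3×10³ MPa × 17.5×10⁻⁶ × 74.80 = 151 MPa (compressive).
Compare to σ_y = 282 MPa: σ < σ_y, so it does not yield.

does not yield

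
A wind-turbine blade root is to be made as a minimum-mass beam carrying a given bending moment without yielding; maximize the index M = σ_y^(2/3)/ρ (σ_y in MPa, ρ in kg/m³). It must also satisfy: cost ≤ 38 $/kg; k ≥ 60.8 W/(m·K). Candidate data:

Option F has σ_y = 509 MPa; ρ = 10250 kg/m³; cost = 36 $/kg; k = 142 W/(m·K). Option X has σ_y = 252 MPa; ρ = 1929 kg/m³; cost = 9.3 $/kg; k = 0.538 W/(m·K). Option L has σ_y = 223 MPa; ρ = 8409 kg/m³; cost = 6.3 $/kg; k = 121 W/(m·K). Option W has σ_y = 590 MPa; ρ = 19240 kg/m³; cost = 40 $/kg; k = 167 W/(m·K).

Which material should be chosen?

Screen on constraints: cost ≤ 38 $/kg; k ≥ 60.8 W/(m·K). Survivors: option F, option L.
Computing M directly (units already consistent):
  option F: M = 6.22×10⁻³
  option L: M = 4.37×10⁻³
Option F has the largest M.

option F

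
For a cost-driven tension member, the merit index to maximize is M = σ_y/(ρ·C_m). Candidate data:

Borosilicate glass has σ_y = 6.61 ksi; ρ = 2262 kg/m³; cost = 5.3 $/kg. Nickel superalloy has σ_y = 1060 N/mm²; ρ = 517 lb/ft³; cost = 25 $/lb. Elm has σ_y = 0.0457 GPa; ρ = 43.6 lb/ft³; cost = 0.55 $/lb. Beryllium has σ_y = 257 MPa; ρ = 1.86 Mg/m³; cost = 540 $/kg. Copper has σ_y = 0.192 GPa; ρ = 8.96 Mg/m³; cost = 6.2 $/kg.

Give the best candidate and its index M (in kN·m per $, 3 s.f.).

elm, M = 54.0 kN·m per $

After converting to SI:
  borosilicate glass: σ_y = 45.57 MPa, ρ = 2262 kg/m³, cost = 5.300 $/kg
  nickel superalloy: σ_y = 1060 MPa, ρ = 8282 kg/m³, cost = 55.11 $/kg
  elm: σ_y = 45.70 MPa, ρ = 698.4 kg/m³, cost = 1.213 $/kg
  beryllium: σ_y = 257.0 MPa, ρ = 1860 kg/m³, cost = 540.0 $/kg
  copper: σ_y = 192.0 MPa, ρ = 8960 kg/m³, cost = 6.200 $/kg
  elm: M = 54.0 kN·m per $
  borosilicate glass: M = 3.80 kN·m per $
  copper: M = 3.46 kN·m per $
  nickel superalloy: M = 2.32 kN·m per $
  beryllium: M = 0.256 kN·m per $
Elm has the largest M.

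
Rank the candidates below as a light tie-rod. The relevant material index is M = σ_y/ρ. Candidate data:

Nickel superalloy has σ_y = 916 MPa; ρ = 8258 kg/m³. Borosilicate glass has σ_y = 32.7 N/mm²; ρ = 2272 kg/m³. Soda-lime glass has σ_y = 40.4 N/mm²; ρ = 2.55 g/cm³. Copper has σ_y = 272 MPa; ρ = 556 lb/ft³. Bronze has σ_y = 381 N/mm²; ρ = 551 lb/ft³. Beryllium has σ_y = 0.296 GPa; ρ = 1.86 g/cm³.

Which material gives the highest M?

beryllium

Convert each candidate to consistent units, then evaluate M:
  nickel superalloy: σ_y = 916.0 MPa, ρ = 8258 kg/m³
  borosilicate glass: σ_y = 32.70 MPa, ρ = 2272 kg/m³
  soda-lime glass: σ_y = 40.40 MPa, ρ = 2550 kg/m³
  copper: σ_y = 272.0 MPa, ρ = 8906 kg/m³
  bronze: σ_y = 381.0 MPa, ρ = 8826 kg/m³
  beryllium: σ_y = 296.0 MPa, ρ = 1860 kg/m³
  beryllium: M = 159 kN·m/kg
  nickel superalloy: M = 111 kN·m/kg
  bronze: M = 43.2 kN·m/kg
  copper: M = 30.5 kN·m/kg
  soda-lime glass: M = 15.8 kN·m/kg
  borosilicate glass: M = 14.4 kN·m/kg
Beryllium ranks first.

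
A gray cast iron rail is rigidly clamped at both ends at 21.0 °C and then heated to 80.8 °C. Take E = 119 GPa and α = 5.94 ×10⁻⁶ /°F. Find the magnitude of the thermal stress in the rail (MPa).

α = 5.94×10⁻⁶/°F × 9/5 = 10.7×10⁻⁶/K.
ΔT = 59.80 K. Constrained thermal stress σ = E·α·ΔT = 119.0×10³ MPa × 10.7×10⁻⁶ × 59.80 = 76.1 MPa (compressive).

76.1 MPa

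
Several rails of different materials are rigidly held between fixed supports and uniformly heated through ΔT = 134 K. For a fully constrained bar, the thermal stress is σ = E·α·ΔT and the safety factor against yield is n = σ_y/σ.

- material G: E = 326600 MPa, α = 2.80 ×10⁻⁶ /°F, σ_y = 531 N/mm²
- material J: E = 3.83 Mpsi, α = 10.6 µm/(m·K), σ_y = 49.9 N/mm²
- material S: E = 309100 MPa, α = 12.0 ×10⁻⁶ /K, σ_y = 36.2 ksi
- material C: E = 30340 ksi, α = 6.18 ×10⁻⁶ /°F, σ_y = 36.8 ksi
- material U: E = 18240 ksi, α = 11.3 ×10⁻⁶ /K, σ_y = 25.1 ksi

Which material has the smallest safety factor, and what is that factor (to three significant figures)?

Converting E to GPa, α to ×10⁻⁶/K, σ_y to MPa, then σ and n for each:
  material G: E = 326.6, α = 5.04, σ_y = 531.0 → σ = 221 MPa, n = 2.41
  material J: E = 26.41, α = 10.6, σ_y = 49.90 → σ = 37.5 MPa, n = 1.33
  material S: E = 309.1, α = 12.0, σ_y = 249.6 → σ = 497 MPa, n = 0.502
  material C: E = 209.2, α = 11.1, σ_y = 253.7 → σ = 312 MPa, n = 0.814
  material U: E = 125.8, α = 11.3, σ_y = 173.1 → σ = 190 MPa, n = 0.909
Material S has the lowest safety factor, n = 0.502.

material S, n = 0.502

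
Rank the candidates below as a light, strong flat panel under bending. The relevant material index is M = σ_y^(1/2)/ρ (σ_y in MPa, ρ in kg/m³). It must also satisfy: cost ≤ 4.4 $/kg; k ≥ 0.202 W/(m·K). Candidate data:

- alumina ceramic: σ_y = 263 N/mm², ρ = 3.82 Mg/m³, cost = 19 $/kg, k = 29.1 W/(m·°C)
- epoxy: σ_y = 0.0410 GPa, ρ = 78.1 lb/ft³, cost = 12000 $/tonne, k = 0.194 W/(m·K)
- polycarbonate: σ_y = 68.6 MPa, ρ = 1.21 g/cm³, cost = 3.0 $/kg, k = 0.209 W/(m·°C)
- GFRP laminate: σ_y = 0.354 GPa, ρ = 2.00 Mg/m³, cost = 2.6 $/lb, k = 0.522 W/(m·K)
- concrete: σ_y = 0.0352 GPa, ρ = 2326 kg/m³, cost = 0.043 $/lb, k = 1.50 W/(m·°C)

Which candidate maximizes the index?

Screen on constraints: cost ≤ 4.4 $/kg; k ≥ 0.202 W/(m·K). Survivors: polycarbonate, concrete.
Putting every candidate on a common basis:
  polycarbonate: σ_y = 68.60 MPa, ρ = 1210 kg/m³
  concrete: σ_y = 35.20 MPa, ρ = 2326 kg/m³
  polycarbonate: M = 6.85×10⁻³
  concrete: M = 2.55×10⁻³
Polycarbonate ranks first.

polycarbonate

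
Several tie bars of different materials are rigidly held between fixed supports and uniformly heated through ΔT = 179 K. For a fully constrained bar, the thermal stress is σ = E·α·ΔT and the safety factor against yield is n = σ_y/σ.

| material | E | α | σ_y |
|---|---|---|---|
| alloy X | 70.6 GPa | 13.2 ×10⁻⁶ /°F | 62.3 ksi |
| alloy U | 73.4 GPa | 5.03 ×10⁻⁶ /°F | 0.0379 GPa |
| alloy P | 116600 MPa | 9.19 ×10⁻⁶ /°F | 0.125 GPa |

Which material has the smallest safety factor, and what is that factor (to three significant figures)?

Per material, after unit conversion:
  alloy X: E = 70.60, α = 23.8, σ_y = 429.5 → σ = 300 MPa, n = 1.43
  alloy U: E = 73.40, α = 9.05, σ_y = 37.90 → σ = 119 MPa, n = 0.319
  alloy P: E = 116.6, α = 16.5, σ_y = 125.0 → σ = 345 MPa, n = 0.362
Smallest n: alloy U with n = 0.319.

alloy U, n = 0.319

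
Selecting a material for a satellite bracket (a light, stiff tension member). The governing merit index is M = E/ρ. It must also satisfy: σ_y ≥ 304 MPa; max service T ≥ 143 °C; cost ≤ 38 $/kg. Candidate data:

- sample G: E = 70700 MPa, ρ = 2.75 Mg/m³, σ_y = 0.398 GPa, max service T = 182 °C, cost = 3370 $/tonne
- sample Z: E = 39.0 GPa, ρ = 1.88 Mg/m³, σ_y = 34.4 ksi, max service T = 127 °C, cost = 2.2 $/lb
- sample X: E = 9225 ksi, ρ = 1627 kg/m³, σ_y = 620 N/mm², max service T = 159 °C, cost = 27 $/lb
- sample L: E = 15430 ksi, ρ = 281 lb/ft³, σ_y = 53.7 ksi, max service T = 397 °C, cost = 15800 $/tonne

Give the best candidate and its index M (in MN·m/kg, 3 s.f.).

Screen on constraints: σ_y ≥ 304 MPa; max service T ≥ 143 °C; cost ≤ 38 $/kg. Survivors: sample G, sample L.
Putting every candidate on a common basis:
  sample G: E = 70.70 GPa, ρ = 2750 kg/m³
  sample L: E = 106.4 GPa, ρ = 4501 kg/m³
  sample G: M = 25.7 MN·m/kg
  sample L: M = 23.6 MN·m/kg
The maximum is for sample G.

sample G, M = 25.7 MN·m/kg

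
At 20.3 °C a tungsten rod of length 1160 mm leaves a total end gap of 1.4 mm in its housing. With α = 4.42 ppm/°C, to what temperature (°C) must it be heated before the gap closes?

293 °C

α·L₀·ΔT = 1.4 mm ⇒ ΔT = 1.4 / (4.42×10⁻⁶ × 1160.0) = 273.1 K.
T = 20.3 + 273.1 = 293.4 °C.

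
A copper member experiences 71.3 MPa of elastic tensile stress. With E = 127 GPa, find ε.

ε = σ/E = 71.3 / 127000 = 5.61×10⁻⁴.

5.61×10⁻⁴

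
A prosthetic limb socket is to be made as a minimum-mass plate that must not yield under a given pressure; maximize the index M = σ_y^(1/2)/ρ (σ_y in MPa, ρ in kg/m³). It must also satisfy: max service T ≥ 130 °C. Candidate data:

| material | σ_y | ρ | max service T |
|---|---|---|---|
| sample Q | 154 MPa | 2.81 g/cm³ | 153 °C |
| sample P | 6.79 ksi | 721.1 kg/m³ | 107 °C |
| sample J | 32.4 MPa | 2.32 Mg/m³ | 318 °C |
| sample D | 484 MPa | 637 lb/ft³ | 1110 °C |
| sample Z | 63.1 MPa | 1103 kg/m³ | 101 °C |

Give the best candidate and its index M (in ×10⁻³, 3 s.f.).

sample Q, M = 4.42×10⁻³

Screen on constraints: max service T ≥ 130 °C. Survivors: sample Q, sample J, sample D.
Convert each candidate to consistent units, then evaluate M:
  sample Q: σ_y = 154.0 MPa, ρ = 2810 kg/m³
  sample J: σ_y = 32.40 MPa, ρ = 2320 kg/m³
  sample D: σ_y = 484.0 MPa, ρ = 10200 kg/m³
  sample Q: M = 4.42×10⁻³
  sample J: M = 2.45×10⁻³
  sample D: M = 2.16×10⁻³
Sample Q has the largest M.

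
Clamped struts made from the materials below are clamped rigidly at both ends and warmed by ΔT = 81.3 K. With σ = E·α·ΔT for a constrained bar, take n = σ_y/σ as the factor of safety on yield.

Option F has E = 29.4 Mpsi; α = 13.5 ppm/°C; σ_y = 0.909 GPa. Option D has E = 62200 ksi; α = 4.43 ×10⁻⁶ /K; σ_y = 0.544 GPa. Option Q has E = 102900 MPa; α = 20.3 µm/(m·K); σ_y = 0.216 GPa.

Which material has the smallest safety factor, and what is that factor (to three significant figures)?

option Q, n = 1.27

Per material, after unit conversion:
  option F: E = 202.7, α = 13.5, σ_y = 909.0 → σ = 222 MPa, n = 4.09
  option D: E = 428.9, α = 4.43, σ_y = 544.0 → σ = 154 MPa, n = 3.52
  option Q: E = 102.9, α = 20.3, σ_y = 216.0 → σ = 170 MPa, n = 1.27
Option Q has the lowest safety factor, n = 1.27.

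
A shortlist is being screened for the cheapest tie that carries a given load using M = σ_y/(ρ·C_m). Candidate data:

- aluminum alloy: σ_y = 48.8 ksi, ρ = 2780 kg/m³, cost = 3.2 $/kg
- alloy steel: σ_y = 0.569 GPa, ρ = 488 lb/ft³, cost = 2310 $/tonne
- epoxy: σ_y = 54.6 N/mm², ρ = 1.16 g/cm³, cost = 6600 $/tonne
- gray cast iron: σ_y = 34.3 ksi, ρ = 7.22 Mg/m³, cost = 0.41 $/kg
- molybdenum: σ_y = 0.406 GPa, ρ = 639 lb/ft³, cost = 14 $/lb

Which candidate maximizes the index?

In SI units:
  aluminum alloy: σ_y = 336.5 MPa, ρ = 2780 kg/m³, cost = 3.200 $/kg
  alloy steel: σ_y = 569.0 MPa, ρ = 7817 kg/m³, cost = 2.310 $/kg
  epoxy: σ_y = 54.60 MPa, ρ = 1160 kg/m³, cost = 6.600 $/kg
  gray cast iron: σ_y = 236.5 MPa, ρ = 7220 kg/m³, cost = 0.4100 $/kg
  molybdenum: σ_y = 406.0 MPa, ρ = 10240 kg/m³, cost = 30.86 $/kg
  gray cast iron: M = 79.9 kN·m per $
  aluminum alloy: M = 37.8 kN·m per $
  alloy steel: M = 31.5 kN·m per $
  epoxy: M = 7.13 kN·m per $
  molybdenum: M = 1.29 kN·m per $
Highest index: gray cast iron.

gray cast iron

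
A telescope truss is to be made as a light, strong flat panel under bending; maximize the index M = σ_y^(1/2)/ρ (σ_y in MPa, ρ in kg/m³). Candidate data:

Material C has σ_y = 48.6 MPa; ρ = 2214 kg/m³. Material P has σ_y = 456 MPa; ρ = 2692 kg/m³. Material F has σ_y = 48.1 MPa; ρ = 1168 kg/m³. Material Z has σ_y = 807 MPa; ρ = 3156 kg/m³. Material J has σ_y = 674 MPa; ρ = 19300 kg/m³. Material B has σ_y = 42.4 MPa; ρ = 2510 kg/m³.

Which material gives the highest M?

Evaluate M for each candidate:
  material Z: M = 9.00×10⁻³
  material P: M = 7.93×10⁻³
  material F: M = 5.94×10⁻³
  material C: M = 3.15×10⁻³
  material B: M = 2.59×10⁻³
  material J: M = 1.35×10⁻³
Highest index: material Z.

material Z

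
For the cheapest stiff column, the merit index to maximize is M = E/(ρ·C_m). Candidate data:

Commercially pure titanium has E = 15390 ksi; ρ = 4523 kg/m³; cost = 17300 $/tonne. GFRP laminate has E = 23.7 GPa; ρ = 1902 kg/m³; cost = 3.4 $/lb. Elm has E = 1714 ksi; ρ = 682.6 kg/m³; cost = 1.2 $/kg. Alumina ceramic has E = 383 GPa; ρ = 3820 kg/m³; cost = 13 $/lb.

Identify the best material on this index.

After converting to SI:
  commercially pure titanium: E = 106.1 GPa, ρ = 4523 kg/m³, cost = 17.30 $/kg
  GFRP laminate: E = 23.70 GPa, ρ = 1902 kg/m³, cost = 7.496 $/kg
  elm: E = 11.82 GPa, ρ = 682.6 kg/m³, cost = 1.200 $/kg
  alumina ceramic: E = 383.0 GPa, ρ = 3820 kg/m³, cost = 28.66 $/kg
  elm: M = 14.4 MN·m per $
  alumina ceramic: M = 3.50 MN·m per $
  GFRP laminate: M = 1.66 MN·m per $
  commercially pure titanium: M = 1.36 MN·m per $
Elm ranks first.

elm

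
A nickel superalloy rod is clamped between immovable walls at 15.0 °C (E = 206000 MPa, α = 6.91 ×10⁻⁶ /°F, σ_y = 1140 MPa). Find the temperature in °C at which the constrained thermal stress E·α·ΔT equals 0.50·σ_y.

E = 206000 MPa = 206.0 GPa.
α = 6.91×10⁻⁶/°F × 9/5 = 12.4×10⁻⁶/K.
E·α·ΔT = 570.0 MPa ⇒ ΔT = 570.0 / (206.0×10³ × 12.4×10⁻⁶) = 222.5 K.
T = 15.0 + 222.5 = 237.5 °C.

237 °C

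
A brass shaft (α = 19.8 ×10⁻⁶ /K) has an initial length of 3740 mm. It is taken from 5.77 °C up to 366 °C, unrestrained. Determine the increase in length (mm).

ΔT = 366 − 5.77 = 360.2 K.
ΔL = α·L₀·ΔT = 19.8×10⁻⁶ × 3740 mm × 360.2 K = 26.7 mm.

26.7 mm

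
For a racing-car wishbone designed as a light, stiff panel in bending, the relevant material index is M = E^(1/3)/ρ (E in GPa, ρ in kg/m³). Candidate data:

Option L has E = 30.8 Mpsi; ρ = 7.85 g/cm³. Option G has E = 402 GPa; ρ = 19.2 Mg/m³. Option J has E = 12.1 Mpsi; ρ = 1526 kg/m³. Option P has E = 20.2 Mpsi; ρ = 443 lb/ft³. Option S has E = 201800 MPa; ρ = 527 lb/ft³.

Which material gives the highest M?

option J

Normalizing units and computing the index:
  option L: E = 212.4 GPa, ρ = 7850 kg/m³
  option G: E = 402.0 GPa, ρ = 19200 kg/m³
  option J: E = 83.43 GPa, ρ = 1526 kg/m³
  option P: E = 139.3 GPa, ρ = 7096 kg/m³
  option S: E = 201.8 GPa, ρ = 8442 kg/m³
  option J: M = 2.86×10⁻³
  option L: M = 0.760×10⁻³
  option P: M = 0.730×10⁻³
  option S: M = 0.695×10⁻³
  option G: M = 0.384×10⁻³
Option J ranks first.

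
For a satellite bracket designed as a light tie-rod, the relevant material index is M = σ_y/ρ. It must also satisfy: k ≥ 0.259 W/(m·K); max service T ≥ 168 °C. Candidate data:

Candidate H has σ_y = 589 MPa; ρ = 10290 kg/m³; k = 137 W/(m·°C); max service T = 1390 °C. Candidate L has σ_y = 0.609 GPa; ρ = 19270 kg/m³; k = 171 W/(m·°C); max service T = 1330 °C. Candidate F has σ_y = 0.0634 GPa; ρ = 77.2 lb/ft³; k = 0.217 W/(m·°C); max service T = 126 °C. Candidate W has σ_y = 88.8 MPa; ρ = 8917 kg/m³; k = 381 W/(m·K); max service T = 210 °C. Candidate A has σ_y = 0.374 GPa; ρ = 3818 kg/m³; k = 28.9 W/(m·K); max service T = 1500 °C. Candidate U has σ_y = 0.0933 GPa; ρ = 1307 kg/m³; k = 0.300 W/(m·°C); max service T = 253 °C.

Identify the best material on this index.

candidate A

Screen on constraints: k ≥ 0.259 W/(m·K); max service T ≥ 168 °C. Survivors: candidate H, candidate L, candidate W, candidate A, candidate U.
After converting to SI:
  candidate H: σ_y = 589.0 MPa, ρ = 10290 kg/m³
  candidate L: σ_y = 609.0 MPa, ρ = 19270 kg/m³
  candidate W: σ_y = 88.80 MPa, ρ = 8917 kg/m³
  candidate A: σ_y = 374.0 MPa, ρ = 3818 kg/m³
  candidate U: σ_y = 93.30 MPa, ρ = 1307 kg/m³
  candidate A: M = 98.0 kN·m/kg
  candidate U: M = 71.4 kN·m/kg
  candidate H: M = 57.2 kN·m/kg
  candidate L: M = 31.6 kN·m/kg
  candidate W: M = 9.96 kN·m/kg
Candidate A has the largest M.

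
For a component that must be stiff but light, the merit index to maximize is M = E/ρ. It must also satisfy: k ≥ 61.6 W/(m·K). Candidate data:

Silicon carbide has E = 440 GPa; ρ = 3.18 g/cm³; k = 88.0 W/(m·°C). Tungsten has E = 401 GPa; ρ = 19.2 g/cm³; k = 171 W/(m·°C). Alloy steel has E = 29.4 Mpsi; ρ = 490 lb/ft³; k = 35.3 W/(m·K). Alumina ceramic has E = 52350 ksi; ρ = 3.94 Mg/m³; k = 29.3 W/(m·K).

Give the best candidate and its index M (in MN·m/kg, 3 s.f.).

Screen on constraints: k ≥ 61.6 W/(m·K). Survivors: silicon carbide, tungsten.
Normalizing units and computing the index:
  silicon carbide: E = 440.0 GPa, ρ = 3180 kg/m³
  tungsten: E = 401.0 GPa, ρ = 19200 kg/m³
  silicon carbide: M = 138 MN·m/kg
  tungsten: M = 20.9 MN·m/kg
Silicon carbide has the largest M.

silicon carbide, M = 138 MN·m/kg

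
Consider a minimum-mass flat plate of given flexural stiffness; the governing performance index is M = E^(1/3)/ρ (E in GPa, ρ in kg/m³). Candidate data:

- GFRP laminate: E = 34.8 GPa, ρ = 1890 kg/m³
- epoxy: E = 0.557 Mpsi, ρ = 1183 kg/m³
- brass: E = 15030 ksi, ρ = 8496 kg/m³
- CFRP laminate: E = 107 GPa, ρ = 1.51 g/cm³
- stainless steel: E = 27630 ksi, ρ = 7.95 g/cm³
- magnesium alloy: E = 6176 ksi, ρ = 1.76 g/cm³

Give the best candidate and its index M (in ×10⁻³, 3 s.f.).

After converting to SI:
  GFRP laminate: E = 34.80 GPa, ρ = 1890 kg/m³
  epoxy: E = 3.840 GPa, ρ = 1183 kg/m³
  brass: E = 103.6 GPa, ρ = 8496 kg/m³
  CFRP laminate: E = 107.0 GPa, ρ = 1510 kg/m³
  stainless steel: E = 190.5 GPa, ρ = 7950 kg/m³
  magnesium alloy: E = 42.58 GPa, ρ = 1760 kg/m³
  CFRP laminate: M = 3.14×10⁻³
  magnesium alloy: M = 1.98×10⁻³
  GFRP laminate: M = 1.73×10⁻³
  epoxy: M = 1.32×10⁻³
  stainless steel: M = 0.724×10⁻³
  brass: M = 0.553×10⁻³
The maximum is for CFRP laminate.

CFRP laminate, M = 3.14×10⁻³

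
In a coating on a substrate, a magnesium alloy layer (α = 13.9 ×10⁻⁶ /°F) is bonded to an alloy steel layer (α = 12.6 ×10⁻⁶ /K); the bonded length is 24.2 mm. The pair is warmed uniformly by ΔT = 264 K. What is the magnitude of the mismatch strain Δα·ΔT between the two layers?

magnesium alloy: α = 13.9×10⁻⁶/°F × 9/5 = 25.0×10⁻⁶/K.
Δα = |25.0 − 12.6|×10⁻⁶/K = 12.4×10⁻⁶/K.
Mismatch strain = Δα·ΔT = 12.4×10⁻⁶ × 264.0 = 3.28×10⁻³.

3.28×10⁻³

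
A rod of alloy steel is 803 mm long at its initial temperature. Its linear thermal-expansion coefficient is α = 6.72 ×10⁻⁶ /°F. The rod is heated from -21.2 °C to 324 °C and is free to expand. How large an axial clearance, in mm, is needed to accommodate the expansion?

3.35 mm

Convert α: 6.72×10⁻⁶/°F × (9/5) = 12.1×10⁻⁶/K.
ΔT = 324 − (-21.2) = 345.2 K.
ΔL = α·L₀·ΔT = 12.1×10⁻⁶ × 803 mm × 345.2 K = 3.35 mm.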